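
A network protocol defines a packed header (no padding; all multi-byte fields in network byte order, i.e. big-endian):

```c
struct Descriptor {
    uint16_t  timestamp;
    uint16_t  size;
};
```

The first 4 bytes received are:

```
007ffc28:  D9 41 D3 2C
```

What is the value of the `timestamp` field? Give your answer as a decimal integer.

55617

`timestamp` is the first field, at byte offset 0, occupying 2 bytes.
Bytes at offsets 0..1: D9 41.
In big-endian order the high byte comes first in memory.
The bytes are already most-significant first: 0xD941.
0xD941 = 55617.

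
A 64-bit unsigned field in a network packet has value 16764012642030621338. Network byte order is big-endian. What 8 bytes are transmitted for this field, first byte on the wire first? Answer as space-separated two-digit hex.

16764012642030621338 in hexadecimal, padded to 64 bits, is 0xE8A5BCADAA64929A.
Split into bytes (most-significant first): E8 A5 BC AD AA 64 92 9A.
Big-endian: lowest address holds the most-significant byte.
So the memory order matches the most-significant-first order: E8 A5 BC AD AA 64 92 9A.

E8 A5 BC AD AA 64 92 9A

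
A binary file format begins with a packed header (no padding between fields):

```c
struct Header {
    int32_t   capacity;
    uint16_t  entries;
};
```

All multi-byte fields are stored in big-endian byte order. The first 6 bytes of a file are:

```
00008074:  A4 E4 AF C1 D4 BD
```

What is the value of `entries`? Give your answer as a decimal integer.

`entries` follows `capacity` (4 bytes), so it starts at byte offset 4 and occupies 2 bytes.
Bytes at offsets 4..5: D4 BD.
In big-endian order the high byte comes first in memory.
The bytes are already most-significant first: 0xD4BD.
0xD4BD = 54461.

54461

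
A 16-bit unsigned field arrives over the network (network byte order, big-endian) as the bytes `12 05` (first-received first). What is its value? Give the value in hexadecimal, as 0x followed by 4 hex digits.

Big-endian: lowest address holds the most-significant byte.
The bytes are already most-significant first: 0x1205.

0x1205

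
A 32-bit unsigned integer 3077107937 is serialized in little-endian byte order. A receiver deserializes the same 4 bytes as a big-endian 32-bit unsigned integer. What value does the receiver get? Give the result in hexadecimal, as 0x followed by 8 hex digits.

0xE1F068B7

3077107937 in 32-bit hexadecimal is 0xB768F0E1.
Stored little-endian, the bytes at ascending addresses are E1 F0 68 B7.
Read back as big-endian, the last byte is least significant, giving 0xE1F068B7.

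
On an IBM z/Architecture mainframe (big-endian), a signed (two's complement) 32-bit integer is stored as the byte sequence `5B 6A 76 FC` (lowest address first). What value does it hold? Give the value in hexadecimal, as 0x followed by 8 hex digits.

Big-endian stores the most-significant byte at the lowest address.
The bytes are already most-significant first: 0x5B6A76FC.

0x5B6A76FC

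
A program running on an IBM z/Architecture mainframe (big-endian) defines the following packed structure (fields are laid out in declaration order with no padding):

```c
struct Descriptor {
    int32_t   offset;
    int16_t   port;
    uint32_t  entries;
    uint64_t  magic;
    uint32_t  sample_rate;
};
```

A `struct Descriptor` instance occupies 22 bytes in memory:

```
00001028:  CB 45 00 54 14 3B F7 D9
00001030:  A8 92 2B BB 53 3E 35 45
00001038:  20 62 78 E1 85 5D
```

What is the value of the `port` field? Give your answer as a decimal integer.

`port` follows `offset` (4 bytes), so it starts at byte offset 4 and occupies 2 bytes.
Bytes at offsets 4..5: 14 3B.
Big-endian stores the most-significant byte at the lowest address.
The bytes are already most-significant first: 0x143B.
0x143B = 5179.

5179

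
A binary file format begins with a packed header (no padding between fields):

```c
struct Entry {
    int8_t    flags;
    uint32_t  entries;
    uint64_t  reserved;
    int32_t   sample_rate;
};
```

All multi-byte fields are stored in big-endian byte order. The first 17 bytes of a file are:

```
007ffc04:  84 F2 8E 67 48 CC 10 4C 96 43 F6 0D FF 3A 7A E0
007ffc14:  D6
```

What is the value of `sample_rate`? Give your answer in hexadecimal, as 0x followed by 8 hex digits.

`sample_rate` follows `flags` (1 B), `entries` (4 B), `reserved` (8 B), so it starts at offset 1 + 4 + 8 = 13 and occupies 4 bytes.
Bytes at offsets 13..16: 3A 7A E0 D6.
Big-endian: lowest address holds the most-significant byte.
The bytes are already most-significant first: 0x3A7AE0D6.

0x3A7AE0D6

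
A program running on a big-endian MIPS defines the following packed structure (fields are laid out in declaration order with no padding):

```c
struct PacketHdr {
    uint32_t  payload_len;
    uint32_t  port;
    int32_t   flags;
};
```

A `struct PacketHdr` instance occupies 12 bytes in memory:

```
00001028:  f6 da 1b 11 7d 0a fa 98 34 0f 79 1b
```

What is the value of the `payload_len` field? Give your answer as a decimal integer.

`payload_len` is the first field, at byte offset 0, occupying 4 bytes.
Bytes at offsets 0..3: F6 DA 1B 11.
In big-endian order the high byte comes first in memory.
The bytes are already most-significant first: 0xF6DA1B11.
0xF6DA1B11 = 4141488913.

4141488913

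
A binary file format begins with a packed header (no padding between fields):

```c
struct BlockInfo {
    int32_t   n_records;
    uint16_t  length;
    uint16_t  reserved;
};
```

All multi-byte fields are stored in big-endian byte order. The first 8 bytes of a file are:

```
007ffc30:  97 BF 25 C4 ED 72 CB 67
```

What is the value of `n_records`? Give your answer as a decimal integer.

-1749080636

`n_records` is the first field, at byte offset 0, occupying 4 bytes.
Bytes at offsets 0..3: 97 BF 25 C4.
In big-endian order the high byte comes first in memory.
The bytes are already most-significant first: 0x97BF25C4.
Top bit is set, so as a signed 32-bit value this is 0x97BF25C4 − 2^32 = -1749080636.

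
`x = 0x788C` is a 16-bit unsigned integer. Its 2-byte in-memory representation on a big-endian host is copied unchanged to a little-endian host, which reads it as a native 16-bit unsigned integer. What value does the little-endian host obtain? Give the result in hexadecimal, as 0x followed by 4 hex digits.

Stored big-endian, the bytes at ascending addresses are 78 8C.
Read back as little-endian, the first byte is least significant, giving 0x8C78.

0x8C78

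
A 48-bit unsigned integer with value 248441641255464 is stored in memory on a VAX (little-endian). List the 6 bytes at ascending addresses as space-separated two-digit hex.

248441641255464 in hexadecimal, padded to 48 bits, is 0xE1F4D3C64228.
Split into bytes (most-significant first): E1 F4 D3 C6 42 28.
Little-endian stores the least-significant byte at the lowest address.
So at ascending addresses the bytes are 28 42 C6 D3 F4 E1.

28 42 C6 D3 F4 E1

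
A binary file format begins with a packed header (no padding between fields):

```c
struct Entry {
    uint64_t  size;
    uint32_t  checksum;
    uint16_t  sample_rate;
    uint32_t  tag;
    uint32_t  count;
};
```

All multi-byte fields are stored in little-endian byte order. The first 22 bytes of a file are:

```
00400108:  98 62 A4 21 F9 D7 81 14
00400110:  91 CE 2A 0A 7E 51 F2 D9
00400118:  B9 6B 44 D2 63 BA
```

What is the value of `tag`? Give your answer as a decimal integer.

1807342066

`tag` follows `size` (8 B), `checksum` (4 B), `sample_rate` (2 B), so it starts at offset 8 + 4 + 2 = 14 and occupies 4 bytes.
Bytes at offsets 14..17: F2 D9 B9 6B.
Little-endian: lowest address holds the least-significant byte.
Reassemble most-significant byte first: 6B B9 D9 F2 → 0x6BB9D9F2.
0x6BB9D9F2 = 1807342066.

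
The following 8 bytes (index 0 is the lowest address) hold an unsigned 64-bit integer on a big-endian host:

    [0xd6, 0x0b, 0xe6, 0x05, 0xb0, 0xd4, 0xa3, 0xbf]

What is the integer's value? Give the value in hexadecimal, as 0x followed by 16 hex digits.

0xD60BE605B0D4A3BF

Big-endian: lowest address holds the most-significant byte.
The bytes are already most-significant first: 0xD60BE605B0D4A3BF.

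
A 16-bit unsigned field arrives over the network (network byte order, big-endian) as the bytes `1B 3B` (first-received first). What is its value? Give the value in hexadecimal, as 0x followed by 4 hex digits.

In big-endian order the high byte comes first in memory.
The bytes are already most-significant first: 0x1B3B.

0x1B3B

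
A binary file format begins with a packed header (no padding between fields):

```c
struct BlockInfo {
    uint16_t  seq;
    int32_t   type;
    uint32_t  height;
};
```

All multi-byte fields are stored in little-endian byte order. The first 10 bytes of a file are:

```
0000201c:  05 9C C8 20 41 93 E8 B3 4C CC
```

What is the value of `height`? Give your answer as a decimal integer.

`height` follows `seq` (2 B), `type` (4 B), so it starts at offset 2 + 4 = 6 and occupies 4 bytes.
Bytes at offsets 6..9: E8 B3 4C CC.
In little-endian order the low byte comes first in memory.
Reassemble most-significant byte first: CC 4C B3 E8 → 0xCC4CB3E8.
0xCC4CB3E8 = 3427578856.

3427578856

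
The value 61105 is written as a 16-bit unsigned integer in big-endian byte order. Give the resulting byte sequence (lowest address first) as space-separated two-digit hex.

EE B1

61105 in hexadecimal, padded to 16 bits, is 0xEEB1.
Split into bytes (most-significant first): EE B1.
Big-endian stores the most-significant byte at the lowest address.
So the memory order matches the most-significant-first order: EE B1.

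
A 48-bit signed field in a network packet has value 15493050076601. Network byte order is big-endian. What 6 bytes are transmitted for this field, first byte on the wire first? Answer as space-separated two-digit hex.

0E 17 41 BF 0D B9

15493050076601 in hexadecimal, padded to 48 bits, is 0x0E1741BF0DB9.
Split into bytes (most-significant first): 0E 17 41 BF 0D B9.
In big-endian order the high byte comes first in memory.
So the memory order matches the most-significant-first order: 0E 17 41 BF 0D B9.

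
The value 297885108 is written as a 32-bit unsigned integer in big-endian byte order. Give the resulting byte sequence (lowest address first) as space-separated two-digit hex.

11 C1 5D B4

297885108 in hexadecimal, padded to 32 bits, is 0x11C15DB4.
Split into bytes (most-significant first): 11 C1 5D B4.
In big-endian order the high byte comes first in memory.
So the memory order matches the most-significant-first order: 11 C1 5D B4.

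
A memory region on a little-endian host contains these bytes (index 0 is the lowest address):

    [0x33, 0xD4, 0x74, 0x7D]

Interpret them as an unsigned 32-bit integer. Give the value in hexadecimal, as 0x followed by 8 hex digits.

In little-endian order the low byte comes first in memory.
Reassemble most-significant byte first: 7D 74 D4 33 → 0x7D74D433.

0x7D74D433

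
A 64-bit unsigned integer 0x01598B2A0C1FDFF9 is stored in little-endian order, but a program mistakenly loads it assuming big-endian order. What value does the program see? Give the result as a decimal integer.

Stored little-endian, the bytes at ascending addresses are F9 DF 1F 0C 2A 8B 59 01.
Read back as big-endian, the last byte is least significant, giving 0xF9DF1F0C2A8B5901.
0xF9DF1F0C2A8B5901 = 18005143972364376321.

18005143972364376321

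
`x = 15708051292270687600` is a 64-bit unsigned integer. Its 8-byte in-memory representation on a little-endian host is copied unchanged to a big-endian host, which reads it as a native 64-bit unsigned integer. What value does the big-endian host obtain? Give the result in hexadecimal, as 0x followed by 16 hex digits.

15708051292270687600 in 64-bit hexadecimal is 0xD9FE356CED68F570.
Stored little-endian, the bytes at ascending addresses are 70 F5 68 ED 6C 35 FE D9.
Read back as big-endian, the last byte is least significant, giving 0x70F568ED6C35FED9.

0x70F568ED6C35FED9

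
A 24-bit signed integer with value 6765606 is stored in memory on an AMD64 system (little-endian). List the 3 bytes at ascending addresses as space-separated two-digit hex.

6765606 in hexadecimal, padded to 24 bits, is 0x673C26.
Split into bytes (most-significant first): 67 3C 26.
Little-endian stores the least-significant byte at the lowest address.
So at ascending addresses the bytes are 26 3C 67.

26 3C 67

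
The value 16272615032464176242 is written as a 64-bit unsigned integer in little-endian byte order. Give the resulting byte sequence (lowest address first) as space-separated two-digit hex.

16272615032464176242 in hexadecimal, padded to 64 bits, is 0xE1D3F127F0B57472.
Split into bytes (most-significant first): E1 D3 F1 27 F0 B5 74 72.
Little-endian: lowest address holds the least-significant byte.
So at ascending addresses the bytes are 72 74 B5 F0 27 F1 D3 E1.

72 74 B5 F0 27 F1 D3 E1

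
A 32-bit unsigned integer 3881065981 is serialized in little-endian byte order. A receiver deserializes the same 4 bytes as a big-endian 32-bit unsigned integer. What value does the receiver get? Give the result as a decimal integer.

3881065981 in 32-bit hexadecimal is 0xE7545DFD.
Stored little-endian, the bytes at ascending addresses are FD 5D 54 E7.
Read back as big-endian, the last byte is least significant, giving 0xFD5D54E7.
0xFD5D54E7 = 4250752231.

4250752231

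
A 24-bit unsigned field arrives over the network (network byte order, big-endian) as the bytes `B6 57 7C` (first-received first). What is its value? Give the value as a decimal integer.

In big-endian order the high byte comes first in memory.
The bytes are already most-significant first: 0xB6577C.
0xB6577C = 11949948.

11949948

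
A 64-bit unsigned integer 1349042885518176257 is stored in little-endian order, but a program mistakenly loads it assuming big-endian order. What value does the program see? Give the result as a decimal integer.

85590771239204882

1349042885518176257 in 64-bit hexadecimal is 0x12B8C35B5A143001.
Stored little-endian, the bytes at ascending addresses are 01 30 14 5A 5B C3 B8 12.
Read back as big-endian, the last byte is least significant, giving 0x0130145A5BC3B812.
0x0130145A5BC3B812 = 85590771239204882.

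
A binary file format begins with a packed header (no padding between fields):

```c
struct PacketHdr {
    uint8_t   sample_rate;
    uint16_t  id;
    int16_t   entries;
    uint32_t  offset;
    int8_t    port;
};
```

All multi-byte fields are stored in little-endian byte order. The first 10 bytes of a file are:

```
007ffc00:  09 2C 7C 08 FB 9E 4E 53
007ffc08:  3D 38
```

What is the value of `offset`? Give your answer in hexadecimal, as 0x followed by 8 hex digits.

0x3D534E9E

`offset` follows `sample_rate` (1 B), `id` (2 B), `entries` (2 B), so it starts at offset 1 + 2 + 2 = 5 and occupies 4 bytes.
Bytes at offsets 5..8: 9E 4E 53 3D.
Little-endian: lowest address holds the least-significant byte.
Reassemble most-significant byte first: 3D 53 4E 9E → 0x3D534E9E.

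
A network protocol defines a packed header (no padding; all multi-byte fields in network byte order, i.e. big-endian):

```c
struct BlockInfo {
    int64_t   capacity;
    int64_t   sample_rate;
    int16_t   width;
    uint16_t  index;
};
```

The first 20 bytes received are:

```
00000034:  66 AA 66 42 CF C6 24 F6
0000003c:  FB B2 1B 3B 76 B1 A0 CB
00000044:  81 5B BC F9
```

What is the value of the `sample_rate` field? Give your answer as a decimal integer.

`sample_rate` follows `capacity` (8 bytes), so it starts at byte offset 8 and occupies 8 bytes.
Bytes at offsets 8..15: FB B2 1B 3B 76 B1 A0 CB.
Big-endian stores the most-significant byte at the lowest address.
The bytes are already most-significant first: 0xFBB21B3B76B1A0CB.
Top bit is set, so as a signed 64-bit value this is 0xFBB21B3B76B1A0CB − 2^64 = -310155482126769973.

-310155482126769973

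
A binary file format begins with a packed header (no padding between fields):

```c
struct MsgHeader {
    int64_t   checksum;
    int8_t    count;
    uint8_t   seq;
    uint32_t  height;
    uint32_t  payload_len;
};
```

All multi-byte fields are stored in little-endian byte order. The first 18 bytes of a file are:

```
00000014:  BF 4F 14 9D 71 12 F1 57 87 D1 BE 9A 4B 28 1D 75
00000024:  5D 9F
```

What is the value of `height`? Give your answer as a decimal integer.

`height` follows `checksum` (8 B), `count` (1 B), `seq` (1 B), so it starts at offset 8 + 1 + 1 = 10 and occupies 4 bytes.
Bytes at offsets 10..13: BE 9A 4B 28.
In little-endian order the low byte comes first in memory.
Reassemble most-significant byte first: 28 4B 9A BE → 0x284B9ABE.
0x284B9ABE = 676043454.

676043454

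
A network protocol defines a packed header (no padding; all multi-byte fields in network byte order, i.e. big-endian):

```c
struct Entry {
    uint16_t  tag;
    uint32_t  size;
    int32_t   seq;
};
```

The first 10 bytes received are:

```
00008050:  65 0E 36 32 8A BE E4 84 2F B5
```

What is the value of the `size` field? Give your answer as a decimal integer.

`size` follows `tag` (2 bytes), so it starts at byte offset 2 and occupies 4 bytes.
Bytes at offsets 2..5: 36 32 8A BE.
Big-endian: lowest address holds the most-significant byte.
The bytes are already most-significant first: 0x36328ABE.
0x36328ABE = 909281982.

909281982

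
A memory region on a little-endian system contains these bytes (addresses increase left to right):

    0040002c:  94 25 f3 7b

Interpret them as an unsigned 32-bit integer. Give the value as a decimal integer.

In little-endian order the low byte comes first in memory.
Reassemble most-significant byte first: 7B F3 25 94 → 0x7BF32594.
0x7BF32594 = 2079532436.

2079532436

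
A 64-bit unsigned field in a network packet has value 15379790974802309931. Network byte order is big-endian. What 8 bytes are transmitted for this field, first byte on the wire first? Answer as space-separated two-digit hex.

15379790974802309931 in hexadecimal, padded to 64 bits, is 0xD56FFE67ECD9B32B.
Split into bytes (most-significant first): D5 6F FE 67 EC D9 B3 2B.
Big-endian stores the most-significant byte at the lowest address.
So the memory order matches the most-significant-first order: D5 6F FE 67 EC D9 B3 2B.

D5 6F FE 67 EC D9 B3 2B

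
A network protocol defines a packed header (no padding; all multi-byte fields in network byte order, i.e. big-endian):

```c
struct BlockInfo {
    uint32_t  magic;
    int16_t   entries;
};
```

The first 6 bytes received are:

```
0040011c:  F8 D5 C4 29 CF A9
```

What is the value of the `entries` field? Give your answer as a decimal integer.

-12375

`entries` follows `magic` (4 bytes), so it starts at byte offset 4 and occupies 2 bytes.
Bytes at offsets 4..5: CF A9.
Big-endian stores the most-significant byte at the lowest address.
The bytes are already most-significant first: 0xCFA9.
Top bit is set, so as a signed 16-bit value this is 0xCFA9 − 2^16 = -12375.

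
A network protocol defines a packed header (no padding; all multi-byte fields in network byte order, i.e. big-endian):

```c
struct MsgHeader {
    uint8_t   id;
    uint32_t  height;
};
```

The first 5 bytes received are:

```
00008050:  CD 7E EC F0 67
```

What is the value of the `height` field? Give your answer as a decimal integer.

`height` follows `id` (1 byte), so it starts at byte offset 1 and occupies 4 bytes.
Bytes at offsets 1..4: 7E EC F0 67.
Big-endian: lowest address holds the most-significant byte.
The bytes are already most-significant first: 0x7EECF067.
0x7EECF067 = 2129457255.

2129457255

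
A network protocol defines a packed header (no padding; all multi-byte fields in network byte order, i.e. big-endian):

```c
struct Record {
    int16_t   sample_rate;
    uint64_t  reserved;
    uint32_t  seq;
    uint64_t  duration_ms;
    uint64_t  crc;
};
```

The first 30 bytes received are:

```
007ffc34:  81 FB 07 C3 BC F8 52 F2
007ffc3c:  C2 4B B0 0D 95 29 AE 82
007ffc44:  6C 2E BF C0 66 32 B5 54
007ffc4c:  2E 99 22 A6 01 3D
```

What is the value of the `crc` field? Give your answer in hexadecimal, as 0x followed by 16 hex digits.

`crc` follows `sample_rate` (2 B), `reserved` (8 B), `seq` (4 B), `duration_ms` (8 B), so it starts at offset 2 + 8 + 4 + 8 = 22 and occupies 8 bytes.
Bytes at offsets 22..29: B5 54 2E 99 22 A6 01 3D.
Big-endian stores the most-significant byte at the lowest address.
The bytes are already most-significant first: 0xB5542E9922A6013D.

0xB5542E9922A6013D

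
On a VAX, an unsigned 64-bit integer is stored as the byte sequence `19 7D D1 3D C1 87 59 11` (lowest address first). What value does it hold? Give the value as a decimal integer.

1250179635607600409

In little-endian order the low byte comes first in memory.
Reassemble most-significant byte first: 11 59 87 C1 3D D1 7D 19 → 0x115987C13DD17D19.
0x115987C13DD17D19 = 1250179635607600409.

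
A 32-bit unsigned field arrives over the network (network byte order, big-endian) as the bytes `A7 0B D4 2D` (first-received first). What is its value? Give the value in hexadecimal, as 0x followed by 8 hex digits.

In big-endian order the high byte comes first in memory.
The bytes are already most-significant first: 0xA70BD42D.

0xA70BD42D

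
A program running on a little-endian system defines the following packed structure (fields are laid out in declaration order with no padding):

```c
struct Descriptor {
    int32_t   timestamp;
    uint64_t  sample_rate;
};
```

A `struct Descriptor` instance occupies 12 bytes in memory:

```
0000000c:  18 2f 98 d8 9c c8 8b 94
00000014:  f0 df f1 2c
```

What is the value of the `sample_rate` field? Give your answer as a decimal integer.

`sample_rate` follows `timestamp` (4 bytes), so it starts at byte offset 4 and occupies 8 bytes.
Bytes at offsets 4..11: 9C C8 8B 94 F0 DF F1 2C.
Little-endian: lowest address holds the least-significant byte.
Reassemble most-significant byte first: 2C F1 DF F0 94 8B C8 9C → 0x2CF1DFF0948BC89C.
0x2CF1DFF0948BC89C = 3238615831433431196.

3238615831433431196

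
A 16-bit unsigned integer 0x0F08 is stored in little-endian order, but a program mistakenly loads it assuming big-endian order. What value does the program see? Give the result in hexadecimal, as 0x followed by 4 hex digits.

0x080F

Stored little-endian, the bytes at ascending addresses are 08 0F.
Read back as big-endian, the last byte is least significant, giving 0x080F.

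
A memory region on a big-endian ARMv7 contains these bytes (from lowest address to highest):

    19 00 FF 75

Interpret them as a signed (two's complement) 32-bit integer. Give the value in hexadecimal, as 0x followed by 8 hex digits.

In big-endian order the high byte comes first in memory.
The bytes are already most-significant first: 0x1900FF75.

0x1900FF75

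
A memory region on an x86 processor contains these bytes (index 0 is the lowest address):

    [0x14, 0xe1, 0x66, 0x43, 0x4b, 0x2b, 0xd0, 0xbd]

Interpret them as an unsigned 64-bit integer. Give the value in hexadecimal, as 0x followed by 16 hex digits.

0xBDD02B4B4366E114

Little-endian stores the least-significant byte at the lowest address.
Reassemble most-significant byte first: BD D0 2B 4B 43 66 E1 14 → 0xBDD02B4B4366E114.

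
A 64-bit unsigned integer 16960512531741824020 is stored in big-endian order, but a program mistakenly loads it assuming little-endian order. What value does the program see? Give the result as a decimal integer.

16960512531741824020 in 64-bit hexadecimal is 0xEB5FD84977085414.
Stored big-endian, the bytes at ascending addresses are EB 5F D8 49 77 08 54 14.
Read back as little-endian, the first byte is least significant, giving 0x1454087749D85FEB.
0x1454087749D85FEB = 1464805087235301355.

1464805087235301355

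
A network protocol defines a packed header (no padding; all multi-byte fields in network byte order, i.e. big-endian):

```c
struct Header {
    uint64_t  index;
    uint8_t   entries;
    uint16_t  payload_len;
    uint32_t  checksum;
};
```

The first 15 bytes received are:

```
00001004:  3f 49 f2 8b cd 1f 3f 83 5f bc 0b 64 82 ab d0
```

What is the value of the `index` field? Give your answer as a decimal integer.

4560442779945090947

`index` is the first field, at byte offset 0, occupying 8 bytes.
Bytes at offsets 0..7: 3F 49 F2 8B CD 1F 3F 83.
In big-endian order the high byte comes first in memory.
The bytes are already most-significant first: 0x3F49F28BCD1F3F83.
0x3F49F28BCD1F3F83 = 4560442779945090947.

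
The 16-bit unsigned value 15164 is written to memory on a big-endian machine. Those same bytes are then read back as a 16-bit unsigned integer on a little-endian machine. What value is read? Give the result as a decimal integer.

15164 in 16-bit hexadecimal is 0x3B3C.
Stored big-endian, the bytes at ascending addresses are 3B 3C.
Read back as little-endian, the first byte is least significant, giving 0x3C3B.
0x3C3B = 15419.

15419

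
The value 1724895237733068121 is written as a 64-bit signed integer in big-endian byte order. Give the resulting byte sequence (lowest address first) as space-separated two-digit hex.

17 F0 0F 14 6F D7 AD 59

1724895237733068121 in hexadecimal, padded to 64 bits, is 0x17F00F146FD7AD59.
Split into bytes (most-significant first): 17 F0 0F 14 6F D7 AD 59.
Big-endian: lowest address holds the most-significant byte.
So the memory order matches the most-significant-first order: 17 F0 0F 14 6F D7 AD 59.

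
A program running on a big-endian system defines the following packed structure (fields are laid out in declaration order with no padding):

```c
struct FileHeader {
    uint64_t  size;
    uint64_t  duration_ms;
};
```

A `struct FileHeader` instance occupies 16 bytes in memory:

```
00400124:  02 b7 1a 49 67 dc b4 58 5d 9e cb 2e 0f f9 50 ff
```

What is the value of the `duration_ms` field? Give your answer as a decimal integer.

6746052690544513279

`duration_ms` follows `size` (8 bytes), so it starts at byte offset 8 and occupies 8 bytes.
Bytes at offsets 8..15: 5D 9E CB 2E 0F F9 50 FF.
Big-endian: lowest address holds the most-significant byte.
The bytes are already most-significant first: 0x5D9ECB2E0FF950FF.
0x5D9ECB2E0FF950FF = 6746052690544513279.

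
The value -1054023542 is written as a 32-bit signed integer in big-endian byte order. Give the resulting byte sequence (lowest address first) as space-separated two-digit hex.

Two's complement of -1054023542 in 32 bits: 1054023542 = 0x3ED31F76; invert → 0xC12CE089; add 1 → 0xC12CE08A.
Split into bytes (most-significant first): C1 2C E0 8A.
Big-endian stores the most-significant byte at the lowest address.
So the memory order matches the most-significant-first order: C1 2C E0 8A.

C1 2C E0 8A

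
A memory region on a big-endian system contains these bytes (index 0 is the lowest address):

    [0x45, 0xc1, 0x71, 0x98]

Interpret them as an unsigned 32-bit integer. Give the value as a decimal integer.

Big-endian: lowest address holds the most-significant byte.
The bytes are already most-significant first: 0x45C17198.
0x45C17198 = 1170305432.

1170305432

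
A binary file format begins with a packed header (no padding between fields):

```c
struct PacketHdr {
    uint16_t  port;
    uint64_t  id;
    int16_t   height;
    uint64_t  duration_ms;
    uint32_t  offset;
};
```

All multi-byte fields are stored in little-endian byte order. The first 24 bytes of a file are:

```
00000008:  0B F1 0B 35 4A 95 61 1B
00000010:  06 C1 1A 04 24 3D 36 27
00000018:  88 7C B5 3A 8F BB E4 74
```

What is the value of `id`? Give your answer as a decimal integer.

`id` follows `port` (2 bytes), so it starts at byte offset 2 and occupies 8 bytes.
Bytes at offsets 2..9: 0B 35 4A 95 61 1B 06 C1.
Little-endian stores the least-significant byte at the lowest address.
Reassemble most-significant byte first: C1 06 1B 61 95 4A 35 0B → 0xC1061B61954A350B.
0xC1061B61954A350B = 13908834605110801675.

13908834605110801675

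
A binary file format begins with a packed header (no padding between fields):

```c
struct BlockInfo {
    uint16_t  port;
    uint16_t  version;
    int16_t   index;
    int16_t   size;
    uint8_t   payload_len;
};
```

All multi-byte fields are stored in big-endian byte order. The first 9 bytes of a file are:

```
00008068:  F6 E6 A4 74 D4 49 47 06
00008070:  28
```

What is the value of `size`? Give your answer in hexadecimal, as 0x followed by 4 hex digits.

0x4706

`size` follows `port` (2 B), `version` (2 B), `index` (2 B), so it starts at offset 2 + 2 + 2 = 6 and occupies 2 bytes.
Bytes at offsets 6..7: 47 06.
Big-endian stores the most-significant byte at the lowest address.
The bytes are already most-significant first: 0x4706.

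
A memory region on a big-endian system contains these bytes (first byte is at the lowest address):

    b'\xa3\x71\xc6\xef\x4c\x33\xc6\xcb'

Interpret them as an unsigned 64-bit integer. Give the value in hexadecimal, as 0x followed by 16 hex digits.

0xA371C6EF4C33C6CB

Big-endian stores the most-significant byte at the lowest address.
The bytes are already most-significant first: 0xA371C6EF4C33C6CB.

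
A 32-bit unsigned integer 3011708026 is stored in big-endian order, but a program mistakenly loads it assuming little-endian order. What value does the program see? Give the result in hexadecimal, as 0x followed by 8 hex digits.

0x7A0483B3

3011708026 in 32-bit hexadecimal is 0xB383047A.
Stored big-endian, the bytes at ascending addresses are B3 83 04 7A.
Read back as little-endian, the first byte is least significant, giving 0x7A0483B3.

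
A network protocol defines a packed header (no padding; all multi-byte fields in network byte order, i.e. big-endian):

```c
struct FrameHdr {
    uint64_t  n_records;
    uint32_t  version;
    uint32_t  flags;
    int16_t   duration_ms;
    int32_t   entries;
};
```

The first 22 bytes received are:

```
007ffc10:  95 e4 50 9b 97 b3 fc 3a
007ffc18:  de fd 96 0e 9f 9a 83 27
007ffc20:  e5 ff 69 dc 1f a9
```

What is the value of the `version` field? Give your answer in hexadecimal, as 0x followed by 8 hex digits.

`version` follows `n_records` (8 bytes), so it starts at byte offset 8 and occupies 4 bytes.
Bytes at offsets 8..11: DE FD 96 0E.
Big-endian: lowest address holds the most-significant byte.
The bytes are already most-significant first: 0xDEFD960E.

0xDEFD960E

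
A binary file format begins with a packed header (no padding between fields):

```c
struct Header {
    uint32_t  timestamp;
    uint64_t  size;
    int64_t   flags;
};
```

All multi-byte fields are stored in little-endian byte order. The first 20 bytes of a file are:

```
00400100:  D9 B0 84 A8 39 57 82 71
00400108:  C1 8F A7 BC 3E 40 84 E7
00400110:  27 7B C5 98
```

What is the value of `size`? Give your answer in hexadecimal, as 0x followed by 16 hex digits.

0xBCA78FC171825739

`size` follows `timestamp` (4 bytes), so it starts at byte offset 4 and occupies 8 bytes.
Bytes at offsets 4..11: 39 57 82 71 C1 8F A7 BC.
Little-endian: lowest address holds the least-significant byte.
Reassemble most-significant byte first: BC A7 8F C1 71 82 57 39 → 0xBCA78FC171825739.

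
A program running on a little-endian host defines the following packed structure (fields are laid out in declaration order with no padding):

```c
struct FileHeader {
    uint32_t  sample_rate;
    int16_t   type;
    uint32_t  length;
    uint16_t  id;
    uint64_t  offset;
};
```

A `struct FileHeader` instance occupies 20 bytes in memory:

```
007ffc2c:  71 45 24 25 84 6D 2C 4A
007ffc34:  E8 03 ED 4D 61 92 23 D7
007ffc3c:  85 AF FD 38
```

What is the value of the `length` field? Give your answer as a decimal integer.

65554988

`length` follows `sample_rate` (4 B), `type` (2 B), so it starts at offset 4 + 2 = 6 and occupies 4 bytes.
Bytes at offsets 6..9: 2C 4A E8 03.
Little-endian: lowest address holds the least-significant byte.
Reassemble most-significant byte first: 03 E8 4A 2C → 0x03E84A2C.
0x03E84A2C = 65554988.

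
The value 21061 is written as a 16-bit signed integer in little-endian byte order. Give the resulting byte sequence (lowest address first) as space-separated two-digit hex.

21061 in hexadecimal, padded to 16 bits, is 0x5245.
Split into bytes (most-significant first): 52 45.
Little-endian stores the least-significant byte at the lowest address.
So at ascending addresses the bytes are 45 52.

45 52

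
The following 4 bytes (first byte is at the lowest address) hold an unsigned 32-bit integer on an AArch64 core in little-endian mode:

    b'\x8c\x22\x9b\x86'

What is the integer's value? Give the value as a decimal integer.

Little-endian: lowest address holds the least-significant byte.
Reassemble most-significant byte first: 86 9B 22 8C → 0x869B228C.
0x869B228C = 2258313868.

2258313868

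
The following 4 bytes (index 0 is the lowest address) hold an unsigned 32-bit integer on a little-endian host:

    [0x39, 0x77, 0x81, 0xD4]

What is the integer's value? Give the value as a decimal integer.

3565254457

Little-endian stores the least-significant byte at the lowest address.
Reassemble most-significant byte first: D4 81 77 39 → 0xD4817739.
0xD4817739 = 3565254457.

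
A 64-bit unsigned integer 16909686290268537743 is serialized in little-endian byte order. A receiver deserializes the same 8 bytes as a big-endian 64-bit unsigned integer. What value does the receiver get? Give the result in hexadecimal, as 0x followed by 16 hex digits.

16909686290268537743 in 64-bit hexadecimal is 0xEAAB4616F2BFC38F.
Stored little-endian, the bytes at ascending addresses are 8F C3 BF F2 16 46 AB EA.
Read back as big-endian, the last byte is least significant, giving 0x8FC3BFF21646ABEA.

0x8FC3BFF21646ABEA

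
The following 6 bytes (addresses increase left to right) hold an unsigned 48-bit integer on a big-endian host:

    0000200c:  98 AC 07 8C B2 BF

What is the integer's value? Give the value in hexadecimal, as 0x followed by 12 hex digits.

0x98AC078CB2BF

Big-endian: lowest address holds the most-significant byte.
The bytes are already most-significant first: 0x98AC078CB2BF.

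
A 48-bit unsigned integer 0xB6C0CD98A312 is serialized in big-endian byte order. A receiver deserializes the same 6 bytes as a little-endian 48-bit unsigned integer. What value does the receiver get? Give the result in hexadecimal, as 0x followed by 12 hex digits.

0x12A398CDC0B6

Stored big-endian, the bytes at ascending addresses are B6 C0 CD 98 A3 12.
Read back as little-endian, the first byte is least significant, giving 0x12A398CDC0B6.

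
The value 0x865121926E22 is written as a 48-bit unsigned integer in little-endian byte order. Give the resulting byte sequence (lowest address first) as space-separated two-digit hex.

Split into bytes (most-significant first): 86 51 21 92 6E 22.
Little-endian stores the least-significant byte at the lowest address.
So at ascending addresses the bytes are 22 6E 92 21 51 86.

22 6E 92 21 51 86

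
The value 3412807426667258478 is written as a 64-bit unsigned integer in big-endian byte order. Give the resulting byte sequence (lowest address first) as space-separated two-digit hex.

3412807426667258478 in hexadecimal, padded to 64 bits, is 0x2F5CBA45D151226E.
Split into bytes (most-significant first): 2F 5C BA 45 D1 51 22 6E.
Big-endian stores the most-significant byte at the lowest address.
So the memory order matches the most-significant-first order: 2F 5C BA 45 D1 51 22 6E.

2F 5C BA 45 D1 51 22 6E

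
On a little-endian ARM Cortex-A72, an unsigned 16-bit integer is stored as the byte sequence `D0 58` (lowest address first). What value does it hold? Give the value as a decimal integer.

22736

In little-endian order the low byte comes first in memory.
Reassemble most-significant byte first: 58 D0 → 0x58D0.
0x58D0 = 22736.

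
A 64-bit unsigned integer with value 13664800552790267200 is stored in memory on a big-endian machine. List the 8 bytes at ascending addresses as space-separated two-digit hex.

BD A3 1F B4 1B A0 15 40

13664800552790267200 in hexadecimal, padded to 64 bits, is 0xBDA31FB41BA01540.
Split into bytes (most-significant first): BD A3 1F B4 1B A0 15 40.
Big-endian: lowest address holds the most-significant byte.
So the memory order matches the most-significant-first order: BD A3 1F B4 1B A0 15 40.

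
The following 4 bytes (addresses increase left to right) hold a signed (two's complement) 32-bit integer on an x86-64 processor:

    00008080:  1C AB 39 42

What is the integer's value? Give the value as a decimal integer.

1111075612

Little-endian: lowest address holds the least-significant byte.
Reassemble most-significant byte first: 42 39 AB 1C → 0x4239AB1C.
0x4239AB1C = 1111075612.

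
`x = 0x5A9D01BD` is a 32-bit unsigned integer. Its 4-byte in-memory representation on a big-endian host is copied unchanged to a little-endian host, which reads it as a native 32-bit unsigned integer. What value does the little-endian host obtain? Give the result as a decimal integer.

Stored big-endian, the bytes at ascending addresses are 5A 9D 01 BD.
Read back as little-endian, the first byte is least significant, giving 0xBD019D5A.
0xBD019D5A = 3170999642.

3170999642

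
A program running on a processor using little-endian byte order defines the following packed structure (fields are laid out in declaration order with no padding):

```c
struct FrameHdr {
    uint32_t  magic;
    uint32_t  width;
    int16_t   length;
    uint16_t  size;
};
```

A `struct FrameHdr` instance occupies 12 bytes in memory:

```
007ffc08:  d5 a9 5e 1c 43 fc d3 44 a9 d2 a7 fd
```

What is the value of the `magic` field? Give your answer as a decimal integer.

475965909

`magic` is the first field, at byte offset 0, occupying 4 bytes.
Bytes at offsets 0..3: D5 A9 5E 1C.
Little-endian: lowest address holds the least-significant byte.
Reassemble most-significant byte first: 1C 5E A9 D5 → 0x1C5EA9D5.
0x1C5EA9D5 = 475965909.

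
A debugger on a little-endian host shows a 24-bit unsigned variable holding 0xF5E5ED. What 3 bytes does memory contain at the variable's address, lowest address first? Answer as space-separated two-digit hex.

Split into bytes (most-significant first): F5 E5 ED.
In little-endian order the low byte comes first in memory.
So at ascending addresses the bytes are ED E5 F5.

ED E5 F5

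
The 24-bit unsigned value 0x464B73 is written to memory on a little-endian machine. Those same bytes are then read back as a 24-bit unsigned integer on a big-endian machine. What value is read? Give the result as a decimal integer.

Stored little-endian, the bytes at ascending addresses are 73 4B 46.
Read back as big-endian, the last byte is least significant, giving 0x734B46.
0x734B46 = 7555910.

7555910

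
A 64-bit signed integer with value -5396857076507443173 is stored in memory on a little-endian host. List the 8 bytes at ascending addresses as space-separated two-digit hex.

1B 80 38 2B 15 83 1A B5

Two's complement of -5396857076507443173 in 64 bits: 5396857076507443173 = 0x4AE57CEAD4C77FE5; invert → 0xB51A83152B38801A; add 1 → 0xB51A83152B38801B.
Split into bytes (most-significant first): B5 1A 83 15 2B 38 80 1B.
In little-endian order the low byte comes first in memory.
So at ascending addresses the bytes are 1B 80 38 2B 15 83 1A B5.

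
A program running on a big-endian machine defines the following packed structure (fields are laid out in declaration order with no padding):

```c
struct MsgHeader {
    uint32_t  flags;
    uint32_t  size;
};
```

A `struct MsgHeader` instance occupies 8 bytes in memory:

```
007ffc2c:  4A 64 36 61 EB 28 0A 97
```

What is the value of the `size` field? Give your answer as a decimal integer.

`size` follows `flags` (4 bytes), so it starts at byte offset 4 and occupies 4 bytes.
Bytes at offsets 4..7: EB 28 0A 97.
Big-endian stores the most-significant byte at the lowest address.
The bytes are already most-significant first: 0xEB280A97.
0xEB280A97 = 3945269911.

3945269911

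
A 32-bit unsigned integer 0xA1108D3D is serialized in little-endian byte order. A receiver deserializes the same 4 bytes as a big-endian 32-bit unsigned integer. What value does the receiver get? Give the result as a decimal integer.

1032655009

Stored little-endian, the bytes at ascending addresses are 3D 8D 10 A1.
Read back as big-endian, the last byte is least significant, giving 0x3D8D10A1.
0x3D8D10A1 = 1032655009.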